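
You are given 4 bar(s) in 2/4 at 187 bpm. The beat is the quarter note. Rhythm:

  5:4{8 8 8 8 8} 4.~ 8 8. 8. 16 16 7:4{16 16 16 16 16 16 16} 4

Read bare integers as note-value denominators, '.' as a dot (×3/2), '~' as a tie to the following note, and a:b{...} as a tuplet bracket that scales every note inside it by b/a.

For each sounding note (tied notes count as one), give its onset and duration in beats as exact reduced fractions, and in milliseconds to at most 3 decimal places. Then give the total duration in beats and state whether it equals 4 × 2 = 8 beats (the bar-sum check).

1) 0.0ms=0b +128.342ms=2/5b
2) 128.342ms=2/5b +128.342ms=2/5b
3) 256.684ms=4/5b +128.342ms=2/5b
4) 385.027ms=6/5b +128.342ms=2/5b
5) 513.369ms=8/5b +128.342ms=2/5b
6) 641.711ms=2b +641.711ms=2b
7) 1283.422ms=4b +240.642ms=3/4b
8) 1524.064ms=19/4b +240.642ms=3/4b
9) 1764.706ms=11/2b +80.214ms=1/4b
10) 1844.92ms=23/4b +80.214ms=1/4b
11) 1925.134ms=6b +45.837ms=1/7b
12) 1970.97ms=43/7b +45.837ms=1/7b
13) 2016.807ms=44/7b +45.837ms=1/7b
14) 2062.643ms=45/7b +45.837ms=1/7b
15) 2108.48ms=46/7b +45.837ms=1/7b
16) 2154.316ms=47/7b +45.837ms=1/7b
17) 2200.153ms=48/7b +45.837ms=1/7b
18) 2245.989ms=7b +320.856ms=1b
Σ=8b of 8 (187bpm 2/4) — PASS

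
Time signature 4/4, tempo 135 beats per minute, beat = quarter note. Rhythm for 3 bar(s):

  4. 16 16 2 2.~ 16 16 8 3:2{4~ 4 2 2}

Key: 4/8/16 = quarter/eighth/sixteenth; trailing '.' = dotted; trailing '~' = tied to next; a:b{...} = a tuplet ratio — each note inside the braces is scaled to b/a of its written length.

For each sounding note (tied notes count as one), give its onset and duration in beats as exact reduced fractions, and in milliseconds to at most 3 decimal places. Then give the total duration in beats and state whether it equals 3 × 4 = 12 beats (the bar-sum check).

1) 0.0ms=0b +666.667ms=3/2b
2) 666.667ms=3/2b +111.111ms=1/4b
3) 777.778ms=7/4b +111.111ms=1/4b
4) 888.889ms=2b +888.889ms=2b
5) 1777.778ms=4b +1444.444ms=13/4b
6) 3222.222ms=29/4b +111.111ms=1/4b
7) 3333.333ms=15/2b +222.222ms=1/2b
8) 3555.556ms=8b +592.593ms=4/3b
9) 4148.148ms=28/3b +592.593ms=4/3b
10) 4740.741ms=32/3b +592.593ms=4/3b
Σ=12b of 12 (135bpm 4/4) — PASS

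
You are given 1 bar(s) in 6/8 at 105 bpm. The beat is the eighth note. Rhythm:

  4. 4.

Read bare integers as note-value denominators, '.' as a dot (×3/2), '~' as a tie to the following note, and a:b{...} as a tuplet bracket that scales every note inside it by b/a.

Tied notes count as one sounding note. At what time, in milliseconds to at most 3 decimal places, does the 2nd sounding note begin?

1. 0.0ms @ 0 + 1714.286ms (3)
2. 1714.286ms @ 3 + 1714.286ms (3)

note 2 onset = 3b = 1714.286ms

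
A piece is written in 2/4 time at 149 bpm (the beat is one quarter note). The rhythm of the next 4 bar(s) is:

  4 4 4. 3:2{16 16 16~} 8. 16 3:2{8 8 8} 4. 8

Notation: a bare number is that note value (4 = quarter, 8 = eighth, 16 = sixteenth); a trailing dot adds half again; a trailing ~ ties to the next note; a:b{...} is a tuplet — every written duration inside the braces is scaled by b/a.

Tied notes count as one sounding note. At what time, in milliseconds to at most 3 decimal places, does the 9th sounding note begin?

1. 0.0ms @ 0 + 402.685ms (1)
2. 402.685ms @ 1 + 402.685ms (1)
3. 805.369ms @ 2 + 604.027ms (3/2)
4. 1409.396ms @ 7/2 + 67.114ms (1/6)
5. 1476.51ms @ 11/3 + 67.114ms (1/6)
6. 1543.624ms @ 23/6 + 369.128ms (11/12)
7. 1912.752ms @ 19/4 + 100.671ms (1/4)
8. 2013.423ms @ 5 + 134.228ms (1/3)
9. 2147.651ms @ 16/3 + 134.228ms (1/3)
10. 2281.879ms @ 17/3 + 134.228ms (1/3)
11. 2416.107ms @ 6 + 604.027ms (3/2)
12. 3020.134ms @ 15/2 + 201.342ms (1/2)

note 9 onset = 16/3b = 2147.651ms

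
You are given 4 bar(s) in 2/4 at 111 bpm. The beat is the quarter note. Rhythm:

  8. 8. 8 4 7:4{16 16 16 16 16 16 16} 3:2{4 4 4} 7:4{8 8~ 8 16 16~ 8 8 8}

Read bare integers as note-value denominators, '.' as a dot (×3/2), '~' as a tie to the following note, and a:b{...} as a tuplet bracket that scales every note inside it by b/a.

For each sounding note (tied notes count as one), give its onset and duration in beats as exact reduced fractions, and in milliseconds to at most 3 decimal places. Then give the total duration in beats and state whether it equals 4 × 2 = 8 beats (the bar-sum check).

1) 0.0ms=0b +405.405ms=3/4b
2) 405.405ms=3/4b +405.405ms=3/4b
3) 810.811ms=3/2b +270.27ms=1/2b
4) 1081.081ms=2b +540.541ms=1b
5) 1621.622ms=3b +77.22ms=1/7b
6) 1698.842ms=22/7b +77.22ms=1/7b
7) 1776.062ms=23/7b +77.22ms=1/7b
8) 1853.282ms=24/7b +77.22ms=1/7b
9) 1930.502ms=25/7b +77.22ms=1/7b
10) 2007.722ms=26/7b +77.22ms=1/7b
11) 2084.942ms=27/7b +77.22ms=1/7b
12) 2162.162ms=4b +360.36ms=2/3b
13) 2522.523ms=14/3b +360.36ms=2/3b
14) 2882.883ms=16/3b +360.36ms=2/3b
15) 3243.243ms=6b +154.44ms=2/7b
16) 3397.683ms=44/7b +308.88ms=4/7b
17) 3706.564ms=48/7b +77.22ms=1/7b
18) 3783.784ms=7b +231.66ms=3/7b
19) 4015.444ms=52/7b +154.44ms=2/7b
20) 4169.884ms=54/7b +154.44ms=2/7b
Σ=8b of 8 (111bpm 2/4) — PASS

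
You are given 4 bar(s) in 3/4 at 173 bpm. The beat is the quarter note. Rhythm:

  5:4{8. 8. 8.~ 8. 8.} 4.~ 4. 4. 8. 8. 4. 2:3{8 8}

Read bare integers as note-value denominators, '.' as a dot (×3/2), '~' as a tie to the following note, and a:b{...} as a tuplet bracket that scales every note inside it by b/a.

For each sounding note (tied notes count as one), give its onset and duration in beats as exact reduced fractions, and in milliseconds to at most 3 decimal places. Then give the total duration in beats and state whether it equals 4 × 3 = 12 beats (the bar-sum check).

1) 0.0ms=0b +208.092ms=3/5b
2) 208.092ms=3/5b +208.092ms=3/5b
3) 416.185ms=6/5b +416.185ms=6/5b
4) 832.37ms=12/5b +208.092ms=3/5b
5) 1040.462ms=3b +1040.462ms=3b
6) 2080.925ms=6b +520.231ms=3/2b
7) 2601.156ms=15/2b +260.116ms=3/4b
8) 2861.272ms=33/4b +260.116ms=3/4b
9) 3121.387ms=9b +520.231ms=3/2b
10) 3641.618ms=21/2b +260.116ms=3/4b
11) 3901.734ms=45/4b +260.116ms=3/4b
Σ=12b of 12 (173bpm 3/4) — PASS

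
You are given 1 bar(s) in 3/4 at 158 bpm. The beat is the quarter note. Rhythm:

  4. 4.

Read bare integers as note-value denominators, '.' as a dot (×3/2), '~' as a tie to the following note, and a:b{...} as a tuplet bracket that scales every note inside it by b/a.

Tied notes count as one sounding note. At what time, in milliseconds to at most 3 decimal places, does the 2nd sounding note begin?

note 2 onset = 3/2b = 569.62ms

1. 0.0ms @ 0 + 569.62ms (3/2)
2. 569.62ms @ 3/2 + 569.62ms (3/2)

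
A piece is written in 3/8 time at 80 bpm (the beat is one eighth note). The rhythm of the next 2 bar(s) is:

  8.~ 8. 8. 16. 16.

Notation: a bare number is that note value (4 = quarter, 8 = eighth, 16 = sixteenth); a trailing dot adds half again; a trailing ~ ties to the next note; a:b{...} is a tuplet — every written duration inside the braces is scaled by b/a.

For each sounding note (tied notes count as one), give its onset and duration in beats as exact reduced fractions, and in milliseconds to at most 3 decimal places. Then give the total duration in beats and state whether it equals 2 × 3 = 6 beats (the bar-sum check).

1) 0.0ms=0b +2250.0ms=3b
2) 2250.0ms=3b +1125.0ms=3/2b
3) 3375.0ms=9/2b +562.5ms=3/4b
4) 3937.5ms=21/4b +562.5ms=3/4b
Σ=6b of 6 (80bpm 3/8) — PASS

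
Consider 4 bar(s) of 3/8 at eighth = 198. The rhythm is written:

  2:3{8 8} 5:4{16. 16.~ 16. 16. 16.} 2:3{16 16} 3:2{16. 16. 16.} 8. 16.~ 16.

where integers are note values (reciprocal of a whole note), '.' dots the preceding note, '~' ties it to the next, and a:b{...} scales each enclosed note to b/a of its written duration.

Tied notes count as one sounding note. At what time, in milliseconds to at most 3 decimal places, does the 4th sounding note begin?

note 4 onset = 18/5b = 1090.909ms

1. 0.0ms @ 0 + 454.545ms (3/2)
2. 454.545ms @ 3/2 + 454.545ms (3/2)
3. 909.091ms @ 3 + 181.818ms (3/5)
4. 1090.909ms @ 18/5 + 363.636ms (6/5)
5. 1454.545ms @ 24/5 + 181.818ms (3/5)
6. 1636.364ms @ 27/5 + 181.818ms (3/5)
7. 1818.182ms @ 6 + 227.273ms (3/4)
8. 2045.455ms @ 27/4 + 227.273ms (3/4)
9. 2272.727ms @ 15/2 + 151.515ms (1/2)
10. 2424.242ms @ 8 + 151.515ms (1/2)
11. 2575.758ms @ 17/2 + 151.515ms (1/2)
12. 2727.273ms @ 9 + 454.545ms (3/2)
13. 3181.818ms @ 21/2 + 454.545ms (3/2)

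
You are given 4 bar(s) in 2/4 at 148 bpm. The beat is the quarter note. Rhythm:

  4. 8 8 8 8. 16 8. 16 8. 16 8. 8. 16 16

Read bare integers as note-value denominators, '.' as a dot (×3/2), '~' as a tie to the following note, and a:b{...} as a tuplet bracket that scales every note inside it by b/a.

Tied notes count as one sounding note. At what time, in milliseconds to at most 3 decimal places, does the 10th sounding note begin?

note 10 onset = 23/4b = 2331.081ms

1. 0.0ms @ 0 + 608.108ms (3/2)
2. 608.108ms @ 3/2 + 202.703ms (1/2)
3. 810.811ms @ 2 + 202.703ms (1/2)
4. 1013.514ms @ 5/2 + 202.703ms (1/2)
5. 1216.216ms @ 3 + 304.054ms (3/4)
6. 1520.27ms @ 15/4 + 101.351ms (1/4)
7. 1621.622ms @ 4 + 304.054ms (3/4)
8. 1925.676ms @ 19/4 + 101.351ms (1/4)
9. 2027.027ms @ 5 + 304.054ms (3/4)
10. 2331.081ms @ 23/4 + 101.351ms (1/4)
11. 2432.432ms @ 6 + 304.054ms (3/4)
12. 2736.486ms @ 27/4 + 304.054ms (3/4)
13. 3040.541ms @ 15/2 + 101.351ms (1/4)
14. 3141.892ms @ 31/4 + 101.351ms (1/4)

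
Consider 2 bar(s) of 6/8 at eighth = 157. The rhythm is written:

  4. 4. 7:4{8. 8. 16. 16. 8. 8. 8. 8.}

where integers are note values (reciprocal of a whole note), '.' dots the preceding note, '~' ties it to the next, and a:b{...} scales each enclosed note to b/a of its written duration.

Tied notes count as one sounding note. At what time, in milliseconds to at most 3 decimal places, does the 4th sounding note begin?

note 4 onset = 48/7b = 2620.564ms

1. 0.0ms @ 0 + 1146.497ms (3)
2. 1146.497ms @ 3 + 1146.497ms (3)
3. 2292.994ms @ 6 + 327.571ms (6/7)
4. 2620.564ms @ 48/7 + 327.571ms (6/7)
5. 2948.135ms @ 54/7 + 163.785ms (3/7)
6. 3111.92ms @ 57/7 + 163.785ms (3/7)
7. 3275.705ms @ 60/7 + 327.571ms (6/7)
8. 3603.276ms @ 66/7 + 327.571ms (6/7)
9. 3930.846ms @ 72/7 + 327.571ms (6/7)
10. 4258.417ms @ 78/7 + 327.571ms (6/7)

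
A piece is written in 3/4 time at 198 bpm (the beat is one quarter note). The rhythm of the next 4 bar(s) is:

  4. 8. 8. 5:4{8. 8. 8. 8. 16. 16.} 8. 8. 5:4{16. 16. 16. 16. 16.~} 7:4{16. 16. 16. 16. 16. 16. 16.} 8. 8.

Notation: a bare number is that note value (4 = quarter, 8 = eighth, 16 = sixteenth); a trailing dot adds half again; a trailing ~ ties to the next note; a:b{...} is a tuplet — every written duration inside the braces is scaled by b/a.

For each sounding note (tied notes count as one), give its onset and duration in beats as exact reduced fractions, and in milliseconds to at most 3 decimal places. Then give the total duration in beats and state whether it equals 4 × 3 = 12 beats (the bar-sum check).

1) 0.0ms=0b +454.545ms=3/2b
2) 454.545ms=3/2b +227.273ms=3/4b
3) 681.818ms=9/4b +227.273ms=3/4b
4) 909.091ms=3b +181.818ms=3/5b
5) 1090.909ms=18/5b +181.818ms=3/5b
6) 1272.727ms=21/5b +181.818ms=3/5b
7) 1454.545ms=24/5b +181.818ms=3/5b
8) 1636.364ms=27/5b +90.909ms=3/10b
9) 1727.273ms=57/10b +90.909ms=3/10b
10) 1818.182ms=6b +227.273ms=3/4b
11) 2045.455ms=27/4b +227.273ms=3/4b
12) 2272.727ms=15/2b +90.909ms=3/10b
13) 2363.636ms=39/5b +90.909ms=3/10b
14) 2454.545ms=81/10b +90.909ms=3/10b
15) 2545.455ms=42/5b +90.909ms=3/10b
16) 2636.364ms=87/10b +155.844ms=18/35b
17) 2792.208ms=129/14b +64.935ms=3/14b
18) 2857.143ms=66/7b +64.935ms=3/14b
19) 2922.078ms=135/14b +64.935ms=3/14b
20) 2987.013ms=69/7b +64.935ms=3/14b
21) 3051.948ms=141/14b +64.935ms=3/14b
22) 3116.883ms=72/7b +64.935ms=3/14b
23) 3181.818ms=21/2b +227.273ms=3/4b
24) 3409.091ms=45/4b +227.273ms=3/4b
Σ=12b of 12 (198bpm 3/4) — PASS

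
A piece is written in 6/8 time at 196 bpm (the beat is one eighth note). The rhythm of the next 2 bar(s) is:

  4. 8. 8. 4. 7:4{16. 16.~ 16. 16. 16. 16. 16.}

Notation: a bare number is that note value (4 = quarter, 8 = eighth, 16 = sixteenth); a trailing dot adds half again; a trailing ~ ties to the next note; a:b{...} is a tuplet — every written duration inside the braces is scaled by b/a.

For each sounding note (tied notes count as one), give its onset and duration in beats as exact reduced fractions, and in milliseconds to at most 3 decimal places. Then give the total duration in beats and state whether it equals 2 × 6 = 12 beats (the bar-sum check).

1) 0.0ms=0b +918.367ms=3b
2) 918.367ms=3b +459.184ms=3/2b
3) 1377.551ms=9/2b +459.184ms=3/2b
4) 1836.735ms=6b +918.367ms=3b
5) 2755.102ms=9b +131.195ms=3/7b
6) 2886.297ms=66/7b +262.391ms=6/7b
7) 3148.688ms=72/7b +131.195ms=3/7b
8) 3279.883ms=75/7b +131.195ms=3/7b
9) 3411.079ms=78/7b +131.195ms=3/7b
10) 3542.274ms=81/7b +131.195ms=3/7b
Σ=12b of 12 (196bpm 6/8) — PASS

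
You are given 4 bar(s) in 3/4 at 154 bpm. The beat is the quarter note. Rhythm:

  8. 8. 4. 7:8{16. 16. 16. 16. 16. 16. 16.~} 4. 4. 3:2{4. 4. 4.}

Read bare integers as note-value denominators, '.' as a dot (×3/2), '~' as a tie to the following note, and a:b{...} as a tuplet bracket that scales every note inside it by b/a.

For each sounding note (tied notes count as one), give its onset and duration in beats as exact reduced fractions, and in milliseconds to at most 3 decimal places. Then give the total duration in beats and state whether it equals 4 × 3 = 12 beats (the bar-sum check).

1) 0.0ms=0b +292.208ms=3/4b
2) 292.208ms=3/4b +292.208ms=3/4b
3) 584.416ms=3/2b +584.416ms=3/2b
4) 1168.831ms=3b +166.976ms=3/7b
5) 1335.807ms=24/7b +166.976ms=3/7b
6) 1502.783ms=27/7b +166.976ms=3/7b
7) 1669.759ms=30/7b +166.976ms=3/7b
8) 1836.735ms=33/7b +166.976ms=3/7b
9) 2003.711ms=36/7b +166.976ms=3/7b
10) 2170.686ms=39/7b +751.391ms=27/14b
11) 2922.078ms=15/2b +584.416ms=3/2b
12) 3506.494ms=9b +389.61ms=1b
13) 3896.104ms=10b +389.61ms=1b
14) 4285.714ms=11b +389.61ms=1b
Σ=12b of 12 (154bpm 3/4) — PASS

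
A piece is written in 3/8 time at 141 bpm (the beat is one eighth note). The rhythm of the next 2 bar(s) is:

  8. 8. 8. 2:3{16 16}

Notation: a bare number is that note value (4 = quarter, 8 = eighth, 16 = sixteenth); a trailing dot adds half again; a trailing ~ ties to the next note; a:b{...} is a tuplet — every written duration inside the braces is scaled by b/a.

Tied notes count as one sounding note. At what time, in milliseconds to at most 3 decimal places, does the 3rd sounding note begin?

1. 0.0ms @ 0 + 638.298ms (3/2)
2. 638.298ms @ 3/2 + 638.298ms (3/2)
3. 1276.596ms @ 3 + 638.298ms (3/2)
4. 1914.894ms @ 9/2 + 319.149ms (3/4)
5. 2234.043ms @ 21/4 + 319.149ms (3/4)

note 3 onset = 3b = 1276.596ms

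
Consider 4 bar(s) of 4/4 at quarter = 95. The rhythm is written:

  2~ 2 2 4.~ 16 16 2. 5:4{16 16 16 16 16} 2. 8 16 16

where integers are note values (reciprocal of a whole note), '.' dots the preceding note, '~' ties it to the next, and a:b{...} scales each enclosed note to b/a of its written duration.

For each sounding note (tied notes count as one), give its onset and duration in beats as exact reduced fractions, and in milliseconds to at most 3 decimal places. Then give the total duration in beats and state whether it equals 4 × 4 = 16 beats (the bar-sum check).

1) 0.0ms=0b +2526.316ms=4b
2) 2526.316ms=4b +1263.158ms=2b
3) 3789.474ms=6b +1105.263ms=7/4b
4) 4894.737ms=31/4b +157.895ms=1/4b
5) 5052.632ms=8b +1894.737ms=3b
6) 6947.368ms=11b +126.316ms=1/5b
7) 7073.684ms=56/5b +126.316ms=1/5b
8) 7200.0ms=57/5b +126.316ms=1/5b
9) 7326.316ms=58/5b +126.316ms=1/5b
10) 7452.632ms=59/5b +126.316ms=1/5b
11) 7578.947ms=12b +1894.737ms=3b
12) 9473.684ms=15b +315.789ms=1/2b
13) 9789.474ms=31/2b +157.895ms=1/4b
14) 9947.368ms=63/4b +157.895ms=1/4b
Σ=16b of 16 (95bpm 4/4) — PASS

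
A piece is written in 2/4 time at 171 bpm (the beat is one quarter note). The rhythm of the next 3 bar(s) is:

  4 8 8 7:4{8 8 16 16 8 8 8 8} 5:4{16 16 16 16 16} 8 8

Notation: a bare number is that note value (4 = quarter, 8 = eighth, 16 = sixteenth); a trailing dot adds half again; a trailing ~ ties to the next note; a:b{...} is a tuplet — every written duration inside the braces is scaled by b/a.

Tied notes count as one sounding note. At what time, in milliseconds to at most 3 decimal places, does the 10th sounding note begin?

1. 0.0ms @ 0 + 350.877ms (1)
2. 350.877ms @ 1 + 175.439ms (1/2)
3. 526.316ms @ 3/2 + 175.439ms (1/2)
4. 701.754ms @ 2 + 100.251ms (2/7)
5. 802.005ms @ 16/7 + 100.251ms (2/7)
6. 902.256ms @ 18/7 + 50.125ms (1/7)
7. 952.381ms @ 19/7 + 50.125ms (1/7)
8. 1002.506ms @ 20/7 + 100.251ms (2/7)
9. 1102.757ms @ 22/7 + 100.251ms (2/7)
10. 1203.008ms @ 24/7 + 100.251ms (2/7)
11. 1303.258ms @ 26/7 + 100.251ms (2/7)
12. 1403.509ms @ 4 + 70.175ms (1/5)
13. 1473.684ms @ 21/5 + 70.175ms (1/5)
14. 1543.86ms @ 22/5 + 70.175ms (1/5)
15. 1614.035ms @ 23/5 + 70.175ms (1/5)
16. 1684.211ms @ 24/5 + 70.175ms (1/5)
17. 1754.386ms @ 5 + 175.439ms (1/2)
18. 1929.825ms @ 11/2 + 175.439ms (1/2)

note 10 onset = 24/7b = 1203.008ms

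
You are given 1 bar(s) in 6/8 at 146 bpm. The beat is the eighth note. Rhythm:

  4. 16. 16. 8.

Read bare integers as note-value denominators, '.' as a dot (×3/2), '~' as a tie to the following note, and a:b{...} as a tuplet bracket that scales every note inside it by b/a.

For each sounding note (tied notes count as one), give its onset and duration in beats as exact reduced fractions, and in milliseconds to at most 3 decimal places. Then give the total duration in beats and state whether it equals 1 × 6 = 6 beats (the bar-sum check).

1) 0.0ms=0b +1232.877ms=3b
2) 1232.877ms=3b +308.219ms=3/4b
3) 1541.096ms=15/4b +308.219ms=3/4b
4) 1849.315ms=9/2b +616.438ms=3/2b
Σ=6b of 6 (146bpm 6/8) — PASS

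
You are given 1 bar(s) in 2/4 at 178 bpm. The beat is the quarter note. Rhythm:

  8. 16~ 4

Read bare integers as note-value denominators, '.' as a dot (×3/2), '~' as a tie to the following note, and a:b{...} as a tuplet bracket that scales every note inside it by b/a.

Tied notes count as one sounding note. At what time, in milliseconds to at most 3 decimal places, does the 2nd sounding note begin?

1. 0.0ms @ 0 + 252.809ms (3/4)
2. 252.809ms @ 3/4 + 421.348ms (5/4)

note 2 onset = 3/4b = 252.809ms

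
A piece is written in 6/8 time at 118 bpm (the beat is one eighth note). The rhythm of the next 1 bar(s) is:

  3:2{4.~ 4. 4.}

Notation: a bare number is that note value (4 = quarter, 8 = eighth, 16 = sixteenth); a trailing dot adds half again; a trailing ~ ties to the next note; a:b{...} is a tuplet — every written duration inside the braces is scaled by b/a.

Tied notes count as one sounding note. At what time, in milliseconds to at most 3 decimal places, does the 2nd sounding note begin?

note 2 onset = 4b = 2033.898ms

1. 0.0ms @ 0 + 2033.898ms (4)
2. 2033.898ms @ 4 + 1016.949ms (2)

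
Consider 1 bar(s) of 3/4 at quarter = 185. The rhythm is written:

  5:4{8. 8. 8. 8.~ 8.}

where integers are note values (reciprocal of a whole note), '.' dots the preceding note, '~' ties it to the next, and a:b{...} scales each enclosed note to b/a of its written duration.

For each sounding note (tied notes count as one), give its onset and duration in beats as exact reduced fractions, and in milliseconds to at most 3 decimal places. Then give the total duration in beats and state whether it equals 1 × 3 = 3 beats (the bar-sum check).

1) 0.0ms=0b +194.595ms=3/5b
2) 194.595ms=3/5b +194.595ms=3/5b
3) 389.189ms=6/5b +194.595ms=3/5b
4) 583.784ms=9/5b +389.189ms=6/5b
Σ=3b of 3 (185bpm 3/4) — PASS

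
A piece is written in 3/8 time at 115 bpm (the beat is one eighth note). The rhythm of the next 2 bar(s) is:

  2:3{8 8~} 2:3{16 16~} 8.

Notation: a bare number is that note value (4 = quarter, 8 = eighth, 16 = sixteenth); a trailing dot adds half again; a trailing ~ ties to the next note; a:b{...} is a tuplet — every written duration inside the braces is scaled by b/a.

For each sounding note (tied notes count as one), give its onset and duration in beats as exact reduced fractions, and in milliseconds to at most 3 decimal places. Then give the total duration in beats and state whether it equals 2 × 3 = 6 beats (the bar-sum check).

1) 0.0ms=0b +782.609ms=3/2b
2) 782.609ms=3/2b +1173.913ms=9/4b
3) 1956.522ms=15/4b +1173.913ms=9/4b
Σ=6b of 6 (115bpm 3/8) — PASS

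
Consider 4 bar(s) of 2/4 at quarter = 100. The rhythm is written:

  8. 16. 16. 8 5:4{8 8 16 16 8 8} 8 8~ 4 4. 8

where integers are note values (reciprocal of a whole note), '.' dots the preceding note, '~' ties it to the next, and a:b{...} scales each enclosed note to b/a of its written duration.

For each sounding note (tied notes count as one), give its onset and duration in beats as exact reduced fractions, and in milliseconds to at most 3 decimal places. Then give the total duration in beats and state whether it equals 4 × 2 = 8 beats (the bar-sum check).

1) 0.0ms=0b +450.0ms=3/4b
2) 450.0ms=3/4b +225.0ms=3/8b
3) 675.0ms=9/8b +225.0ms=3/8b
4) 900.0ms=3/2b +300.0ms=1/2b
5) 1200.0ms=2b +240.0ms=2/5b
6) 1440.0ms=12/5b +240.0ms=2/5b
7) 1680.0ms=14/5b +120.0ms=1/5b
8) 1800.0ms=3b +120.0ms=1/5b
9) 1920.0ms=16/5b +240.0ms=2/5b
10) 2160.0ms=18/5b +240.0ms=2/5b
11) 2400.0ms=4b +300.0ms=1/2b
12) 2700.0ms=9/2b +900.0ms=3/2b
13) 3600.0ms=6b +900.0ms=3/2b
14) 4500.0ms=15/2b +300.0ms=1/2b
Σ=8b of 8 (100bpm 2/4) — PASS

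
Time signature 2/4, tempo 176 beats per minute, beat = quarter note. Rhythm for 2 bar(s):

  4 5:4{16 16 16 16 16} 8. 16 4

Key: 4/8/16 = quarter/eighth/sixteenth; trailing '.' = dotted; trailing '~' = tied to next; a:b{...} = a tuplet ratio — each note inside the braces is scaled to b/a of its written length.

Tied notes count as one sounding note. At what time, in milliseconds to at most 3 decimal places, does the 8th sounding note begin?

note 8 onset = 11/4b = 937.5ms

1. 0.0ms @ 0 + 340.909ms (1)
2. 340.909ms @ 1 + 68.182ms (1/5)
3. 409.091ms @ 6/5 + 68.182ms (1/5)
4. 477.273ms @ 7/5 + 68.182ms (1/5)
5. 545.455ms @ 8/5 + 68.182ms (1/5)
6. 613.636ms @ 9/5 + 68.182ms (1/5)
7. 681.818ms @ 2 + 255.682ms (3/4)
8. 937.5ms @ 11/4 + 85.227ms (1/4)
9. 1022.727ms @ 3 + 340.909ms (1)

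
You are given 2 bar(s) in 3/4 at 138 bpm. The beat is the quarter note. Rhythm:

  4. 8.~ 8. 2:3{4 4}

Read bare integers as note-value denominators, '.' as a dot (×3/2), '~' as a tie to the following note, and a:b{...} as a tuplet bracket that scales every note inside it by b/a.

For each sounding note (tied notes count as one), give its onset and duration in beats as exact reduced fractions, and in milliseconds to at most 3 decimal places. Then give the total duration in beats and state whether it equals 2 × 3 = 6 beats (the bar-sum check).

1) 0.0ms=0b +652.174ms=3/2b
2) 652.174ms=3/2b +652.174ms=3/2b
3) 1304.348ms=3b +652.174ms=3/2b
4) 1956.522ms=9/2b +652.174ms=3/2b
Σ=6b of 6 (138bpm 3/4) — PASS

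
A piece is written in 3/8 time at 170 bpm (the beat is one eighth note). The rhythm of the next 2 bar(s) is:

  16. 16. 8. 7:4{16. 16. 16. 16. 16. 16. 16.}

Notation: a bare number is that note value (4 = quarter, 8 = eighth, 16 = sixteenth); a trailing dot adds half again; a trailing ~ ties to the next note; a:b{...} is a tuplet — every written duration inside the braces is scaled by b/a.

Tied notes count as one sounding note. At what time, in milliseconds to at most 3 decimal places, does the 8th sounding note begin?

1. 0.0ms @ 0 + 264.706ms (3/4)
2. 264.706ms @ 3/4 + 264.706ms (3/4)
3. 529.412ms @ 3/2 + 529.412ms (3/2)
4. 1058.824ms @ 3 + 151.261ms (3/7)
5. 1210.084ms @ 24/7 + 151.261ms (3/7)
6. 1361.345ms @ 27/7 + 151.261ms (3/7)
7. 1512.605ms @ 30/7 + 151.261ms (3/7)
8. 1663.866ms @ 33/7 + 151.261ms (3/7)
9. 1815.126ms @ 36/7 + 151.261ms (3/7)
10. 1966.387ms @ 39/7 + 151.261ms (3/7)

note 8 onset = 33/7b = 1663.866ms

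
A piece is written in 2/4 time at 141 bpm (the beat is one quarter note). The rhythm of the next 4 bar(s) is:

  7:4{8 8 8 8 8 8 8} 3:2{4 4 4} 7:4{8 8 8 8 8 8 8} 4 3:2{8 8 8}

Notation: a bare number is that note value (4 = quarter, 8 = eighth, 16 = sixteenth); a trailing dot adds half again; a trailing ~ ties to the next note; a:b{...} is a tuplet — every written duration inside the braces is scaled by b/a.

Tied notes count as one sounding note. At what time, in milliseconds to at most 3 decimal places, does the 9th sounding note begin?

note 9 onset = 8/3b = 1134.752ms

1. 0.0ms @ 0 + 121.581ms (2/7)
2. 121.581ms @ 2/7 + 121.581ms (2/7)
3. 243.161ms @ 4/7 + 121.581ms (2/7)
4. 364.742ms @ 6/7 + 121.581ms (2/7)
5. 486.322ms @ 8/7 + 121.581ms (2/7)
6. 607.903ms @ 10/7 + 121.581ms (2/7)
7. 729.483ms @ 12/7 + 121.581ms (2/7)
8. 851.064ms @ 2 + 283.688ms (2/3)
9. 1134.752ms @ 8/3 + 283.688ms (2/3)
10. 1418.44ms @ 10/3 + 283.688ms (2/3)
11. 1702.128ms @ 4 + 121.581ms (2/7)
12. 1823.708ms @ 30/7 + 121.581ms (2/7)
13. 1945.289ms @ 32/7 + 121.581ms (2/7)
14. 2066.869ms @ 34/7 + 121.581ms (2/7)
15. 2188.45ms @ 36/7 + 121.581ms (2/7)
16. 2310.03ms @ 38/7 + 121.581ms (2/7)
17. 2431.611ms @ 40/7 + 121.581ms (2/7)
18. 2553.191ms @ 6 + 425.532ms (1)
19. 2978.723ms @ 7 + 141.844ms (1/3)
20. 3120.567ms @ 22/3 + 141.844ms (1/3)
21. 3262.411ms @ 23/3 + 141.844ms (1/3)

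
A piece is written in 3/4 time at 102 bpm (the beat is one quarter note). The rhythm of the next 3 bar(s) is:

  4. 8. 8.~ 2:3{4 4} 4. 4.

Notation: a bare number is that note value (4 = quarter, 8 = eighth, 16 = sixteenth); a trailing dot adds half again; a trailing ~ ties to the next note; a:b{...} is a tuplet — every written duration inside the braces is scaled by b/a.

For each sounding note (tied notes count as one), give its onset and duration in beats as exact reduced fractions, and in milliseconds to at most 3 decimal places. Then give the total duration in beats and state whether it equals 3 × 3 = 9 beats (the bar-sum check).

1) 0.0ms=0b +882.353ms=3/2b
2) 882.353ms=3/2b +441.176ms=3/4b
3) 1323.529ms=9/4b +1323.529ms=9/4b
4) 2647.059ms=9/2b +882.353ms=3/2b
5) 3529.412ms=6b +882.353ms=3/2b
6) 4411.765ms=15/2b +882.353ms=3/2b
Σ=9b of 9 (102bpm 3/4) — PASS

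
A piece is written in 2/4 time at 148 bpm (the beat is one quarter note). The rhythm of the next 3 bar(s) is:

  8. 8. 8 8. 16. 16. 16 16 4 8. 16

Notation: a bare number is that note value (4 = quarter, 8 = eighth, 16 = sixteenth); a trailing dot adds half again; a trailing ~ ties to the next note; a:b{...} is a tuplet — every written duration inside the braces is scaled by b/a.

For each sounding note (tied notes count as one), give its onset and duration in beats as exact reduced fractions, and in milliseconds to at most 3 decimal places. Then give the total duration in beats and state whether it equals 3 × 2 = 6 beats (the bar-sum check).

1) 0.0ms=0b +304.054ms=3/4b
2) 304.054ms=3/4b +304.054ms=3/4b
3) 608.108ms=3/2b +202.703ms=1/2b
4) 810.811ms=2b +304.054ms=3/4b
5) 1114.865ms=11/4b +152.027ms=3/8b
6) 1266.892ms=25/8b +152.027ms=3/8b
7) 1418.919ms=7/2b +101.351ms=1/4b
8) 1520.27ms=15/4b +101.351ms=1/4b
9) 1621.622ms=4b +405.405ms=1b
10) 2027.027ms=5b +304.054ms=3/4b
11) 2331.081ms=23/4b +101.351ms=1/4b
Σ=6b of 6 (148bpm 2/4) — PASS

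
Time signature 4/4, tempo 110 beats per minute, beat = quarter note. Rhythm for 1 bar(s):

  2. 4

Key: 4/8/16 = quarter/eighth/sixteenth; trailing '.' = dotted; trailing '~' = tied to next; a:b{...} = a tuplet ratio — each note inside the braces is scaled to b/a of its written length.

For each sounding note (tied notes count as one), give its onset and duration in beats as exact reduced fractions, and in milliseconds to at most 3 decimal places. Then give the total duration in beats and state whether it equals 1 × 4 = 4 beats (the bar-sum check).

1) 0.0ms=0b +1636.364ms=3b
2) 1636.364ms=3b +545.455ms=1b
Σ=4b of 4 (110bpm 4/4) — PASS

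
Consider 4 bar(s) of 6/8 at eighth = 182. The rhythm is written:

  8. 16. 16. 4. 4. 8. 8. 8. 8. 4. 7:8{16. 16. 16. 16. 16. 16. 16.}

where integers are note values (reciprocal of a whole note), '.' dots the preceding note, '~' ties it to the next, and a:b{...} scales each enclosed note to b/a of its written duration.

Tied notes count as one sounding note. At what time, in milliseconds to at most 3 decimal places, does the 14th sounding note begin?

1. 0.0ms @ 0 + 494.505ms (3/2)
2. 494.505ms @ 3/2 + 247.253ms (3/4)
3. 741.758ms @ 9/4 + 247.253ms (3/4)
4. 989.011ms @ 3 + 989.011ms (3)
5. 1978.022ms @ 6 + 989.011ms (3)
6. 2967.033ms @ 9 + 494.505ms (3/2)
7. 3461.538ms @ 21/2 + 494.505ms (3/2)
8. 3956.044ms @ 12 + 494.505ms (3/2)
9. 4450.549ms @ 27/2 + 494.505ms (3/2)
10. 4945.055ms @ 15 + 989.011ms (3)
11. 5934.066ms @ 18 + 282.575ms (6/7)
12. 6216.641ms @ 132/7 + 282.575ms (6/7)
13. 6499.215ms @ 138/7 + 282.575ms (6/7)
14. 6781.79ms @ 144/7 + 282.575ms (6/7)
15. 7064.364ms @ 150/7 + 282.575ms (6/7)
16. 7346.939ms @ 156/7 + 282.575ms (6/7)
17. 7629.513ms @ 162/7 + 282.575ms (6/7)

note 14 onset = 144/7b = 6781.79ms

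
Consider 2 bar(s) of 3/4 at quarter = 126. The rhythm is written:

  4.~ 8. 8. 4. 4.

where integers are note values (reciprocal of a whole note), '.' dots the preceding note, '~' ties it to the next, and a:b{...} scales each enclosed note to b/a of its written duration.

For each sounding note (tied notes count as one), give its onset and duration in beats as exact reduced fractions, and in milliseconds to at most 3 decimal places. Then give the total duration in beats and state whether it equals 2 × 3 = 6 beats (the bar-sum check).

1) 0.0ms=0b +1071.429ms=9/4b
2) 1071.429ms=9/4b +357.143ms=3/4b
3) 1428.571ms=3b +714.286ms=3/2b
4) 2142.857ms=9/2b +714.286ms=3/2b
Σ=6b of 6 (126bpm 3/4) — PASS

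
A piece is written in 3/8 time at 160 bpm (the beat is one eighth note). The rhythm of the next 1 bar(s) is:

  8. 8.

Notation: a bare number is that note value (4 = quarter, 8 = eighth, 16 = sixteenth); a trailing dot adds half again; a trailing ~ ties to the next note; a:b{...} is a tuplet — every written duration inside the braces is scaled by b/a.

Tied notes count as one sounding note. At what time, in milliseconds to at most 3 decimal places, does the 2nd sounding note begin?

note 2 onset = 3/2b = 562.5ms

1. 0.0ms @ 0 + 562.5ms (3/2)
2. 562.5ms @ 3/2 + 562.5ms (3/2)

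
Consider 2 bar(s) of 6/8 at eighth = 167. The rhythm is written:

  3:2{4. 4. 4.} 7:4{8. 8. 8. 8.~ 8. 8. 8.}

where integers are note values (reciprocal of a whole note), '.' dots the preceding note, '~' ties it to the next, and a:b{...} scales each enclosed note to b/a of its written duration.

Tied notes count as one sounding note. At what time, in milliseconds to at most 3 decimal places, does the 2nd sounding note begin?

1. 0.0ms @ 0 + 718.563ms (2)
2. 718.563ms @ 2 + 718.563ms (2)
3. 1437.126ms @ 4 + 718.563ms (2)
4. 2155.689ms @ 6 + 307.956ms (6/7)
5. 2463.644ms @ 48/7 + 307.956ms (6/7)
6. 2771.6ms @ 54/7 + 307.956ms (6/7)
7. 3079.555ms @ 60/7 + 615.911ms (12/7)
8. 3695.466ms @ 72/7 + 307.956ms (6/7)
9. 4003.422ms @ 78/7 + 307.956ms (6/7)

note 2 onset = 2b = 718.563ms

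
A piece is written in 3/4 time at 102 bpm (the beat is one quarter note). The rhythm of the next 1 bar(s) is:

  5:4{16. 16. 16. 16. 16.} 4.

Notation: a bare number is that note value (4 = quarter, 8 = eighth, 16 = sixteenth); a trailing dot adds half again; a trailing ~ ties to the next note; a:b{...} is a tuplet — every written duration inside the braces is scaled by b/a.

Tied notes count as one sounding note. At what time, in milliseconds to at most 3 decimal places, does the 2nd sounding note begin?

1. 0.0ms @ 0 + 176.471ms (3/10)
2. 176.471ms @ 3/10 + 176.471ms (3/10)
3. 352.941ms @ 3/5 + 176.471ms (3/10)
4. 529.412ms @ 9/10 + 176.471ms (3/10)
5. 705.882ms @ 6/5 + 176.471ms (3/10)
6. 882.353ms @ 3/2 + 882.353ms (3/2)

note 2 onset = 3/10b = 176.471ms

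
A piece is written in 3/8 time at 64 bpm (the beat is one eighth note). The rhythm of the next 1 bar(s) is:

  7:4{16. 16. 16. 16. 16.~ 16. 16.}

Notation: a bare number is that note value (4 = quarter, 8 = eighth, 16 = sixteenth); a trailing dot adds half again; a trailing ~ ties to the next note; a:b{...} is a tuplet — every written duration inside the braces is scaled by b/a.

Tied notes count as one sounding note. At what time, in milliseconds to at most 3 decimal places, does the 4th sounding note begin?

1. 0.0ms @ 0 + 401.786ms (3/7)
2. 401.786ms @ 3/7 + 401.786ms (3/7)
3. 803.571ms @ 6/7 + 401.786ms (3/7)
4. 1205.357ms @ 9/7 + 401.786ms (3/7)
5. 1607.143ms @ 12/7 + 803.571ms (6/7)
6. 2410.714ms @ 18/7 + 401.786ms (3/7)

note 4 onset = 9/7b = 1205.357ms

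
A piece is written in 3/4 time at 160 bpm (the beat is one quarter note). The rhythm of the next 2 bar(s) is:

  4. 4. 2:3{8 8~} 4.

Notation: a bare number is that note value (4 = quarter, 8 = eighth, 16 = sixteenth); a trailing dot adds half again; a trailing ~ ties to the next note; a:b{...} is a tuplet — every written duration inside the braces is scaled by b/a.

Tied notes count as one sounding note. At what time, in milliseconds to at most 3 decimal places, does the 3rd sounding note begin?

note 3 onset = 3b = 1125.0ms

1. 0.0ms @ 0 + 562.5ms (3/2)
2. 562.5ms @ 3/2 + 562.5ms (3/2)
3. 1125.0ms @ 3 + 281.25ms (3/4)
4. 1406.25ms @ 15/4 + 843.75ms (9/4)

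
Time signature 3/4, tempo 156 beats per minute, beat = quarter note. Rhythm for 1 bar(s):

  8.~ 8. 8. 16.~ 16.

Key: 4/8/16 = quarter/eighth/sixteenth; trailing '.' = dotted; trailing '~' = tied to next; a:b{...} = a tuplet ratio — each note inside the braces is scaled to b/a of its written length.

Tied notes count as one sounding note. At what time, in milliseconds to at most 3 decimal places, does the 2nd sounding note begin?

note 2 onset = 3/2b = 576.923ms

1. 0.0ms @ 0 + 576.923ms (3/2)
2. 576.923ms @ 3/2 + 288.462ms (3/4)
3. 865.385ms @ 9/4 + 288.462ms (3/4)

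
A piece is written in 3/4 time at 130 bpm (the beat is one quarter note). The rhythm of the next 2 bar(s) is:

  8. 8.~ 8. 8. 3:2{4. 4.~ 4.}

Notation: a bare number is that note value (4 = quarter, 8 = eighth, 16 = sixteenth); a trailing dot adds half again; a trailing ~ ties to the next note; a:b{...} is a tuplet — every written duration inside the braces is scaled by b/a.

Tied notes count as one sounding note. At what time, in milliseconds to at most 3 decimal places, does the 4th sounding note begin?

1. 0.0ms @ 0 + 346.154ms (3/4)
2. 346.154ms @ 3/4 + 692.308ms (3/2)
3. 1038.462ms @ 9/4 + 346.154ms (3/4)
4. 1384.615ms @ 3 + 461.538ms (1)
5. 1846.154ms @ 4 + 923.077ms (2)

note 4 onset = 3b = 1384.615ms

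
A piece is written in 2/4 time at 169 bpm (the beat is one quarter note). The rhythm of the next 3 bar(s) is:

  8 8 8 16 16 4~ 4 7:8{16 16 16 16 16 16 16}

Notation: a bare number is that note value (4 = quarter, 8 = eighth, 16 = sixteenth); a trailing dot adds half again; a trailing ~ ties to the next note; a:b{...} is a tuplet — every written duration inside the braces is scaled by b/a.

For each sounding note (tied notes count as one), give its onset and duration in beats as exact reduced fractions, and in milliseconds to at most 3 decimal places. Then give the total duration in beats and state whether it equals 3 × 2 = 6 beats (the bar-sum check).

1) 0.0ms=0b +177.515ms=1/2b
2) 177.515ms=1/2b +177.515ms=1/2b
3) 355.03ms=1b +177.515ms=1/2b
4) 532.544ms=3/2b +88.757ms=1/4b
5) 621.302ms=7/4b +88.757ms=1/4b
6) 710.059ms=2b +710.059ms=2b
7) 1420.118ms=4b +101.437ms=2/7b
8) 1521.555ms=30/7b +101.437ms=2/7b
9) 1622.992ms=32/7b +101.437ms=2/7b
10) 1724.429ms=34/7b +101.437ms=2/7b
11) 1825.866ms=36/7b +101.437ms=2/7b
12) 1927.303ms=38/7b +101.437ms=2/7b
13) 2028.74ms=40/7b +101.437ms=2/7b
Σ=6b of 6 (169bpm 2/4) — PASS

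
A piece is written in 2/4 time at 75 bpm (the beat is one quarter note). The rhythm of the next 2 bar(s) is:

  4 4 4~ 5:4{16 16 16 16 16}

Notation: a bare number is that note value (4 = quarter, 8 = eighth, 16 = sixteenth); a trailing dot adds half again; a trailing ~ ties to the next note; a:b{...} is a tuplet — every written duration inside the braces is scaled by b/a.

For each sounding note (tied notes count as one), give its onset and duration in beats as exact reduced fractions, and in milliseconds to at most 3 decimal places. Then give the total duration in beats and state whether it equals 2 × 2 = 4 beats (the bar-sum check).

1) 0.0ms=0b +800.0ms=1b
2) 800.0ms=1b +800.0ms=1b
3) 1600.0ms=2b +960.0ms=6/5b
4) 2560.0ms=16/5b +160.0ms=1/5b
5) 2720.0ms=17/5b +160.0ms=1/5b
6) 2880.0ms=18/5b +160.0ms=1/5b
7) 3040.0ms=19/5b +160.0ms=1/5b
Σ=4b of 4 (75bpm 2/4) — PASS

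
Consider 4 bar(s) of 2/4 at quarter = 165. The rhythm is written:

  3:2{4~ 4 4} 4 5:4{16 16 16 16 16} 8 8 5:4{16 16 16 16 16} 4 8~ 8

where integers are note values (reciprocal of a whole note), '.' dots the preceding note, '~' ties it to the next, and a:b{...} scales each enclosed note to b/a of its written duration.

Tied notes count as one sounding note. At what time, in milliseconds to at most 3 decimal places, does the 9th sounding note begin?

1. 0.0ms @ 0 + 484.848ms (4/3)
2. 484.848ms @ 4/3 + 242.424ms (2/3)
3. 727.273ms @ 2 + 363.636ms (1)
4. 1090.909ms @ 3 + 72.727ms (1/5)
5. 1163.636ms @ 16/5 + 72.727ms (1/5)
6. 1236.364ms @ 17/5 + 72.727ms (1/5)
7. 1309.091ms @ 18/5 + 72.727ms (1/5)
8. 1381.818ms @ 19/5 + 72.727ms (1/5)
9. 1454.545ms @ 4 + 181.818ms (1/2)
10. 1636.364ms @ 9/2 + 181.818ms (1/2)
11. 1818.182ms @ 5 + 72.727ms (1/5)
12. 1890.909ms @ 26/5 + 72.727ms (1/5)
13. 1963.636ms @ 27/5 + 72.727ms (1/5)
14. 2036.364ms @ 28/5 + 72.727ms (1/5)
15. 2109.091ms @ 29/5 + 72.727ms (1/5)
16. 2181.818ms @ 6 + 363.636ms (1)
17. 2545.455ms @ 7 + 363.636ms (1)

note 9 onset = 4b = 1454.545ms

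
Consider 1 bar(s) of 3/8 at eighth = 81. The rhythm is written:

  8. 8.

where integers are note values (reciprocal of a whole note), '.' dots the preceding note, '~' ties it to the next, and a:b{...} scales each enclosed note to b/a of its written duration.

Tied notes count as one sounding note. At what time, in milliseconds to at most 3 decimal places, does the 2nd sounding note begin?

note 2 onset = 3/2b = 1111.111ms

1. 0.0ms @ 0 + 1111.111ms (3/2)
2. 1111.111ms @ 3/2 + 1111.111ms (3/2)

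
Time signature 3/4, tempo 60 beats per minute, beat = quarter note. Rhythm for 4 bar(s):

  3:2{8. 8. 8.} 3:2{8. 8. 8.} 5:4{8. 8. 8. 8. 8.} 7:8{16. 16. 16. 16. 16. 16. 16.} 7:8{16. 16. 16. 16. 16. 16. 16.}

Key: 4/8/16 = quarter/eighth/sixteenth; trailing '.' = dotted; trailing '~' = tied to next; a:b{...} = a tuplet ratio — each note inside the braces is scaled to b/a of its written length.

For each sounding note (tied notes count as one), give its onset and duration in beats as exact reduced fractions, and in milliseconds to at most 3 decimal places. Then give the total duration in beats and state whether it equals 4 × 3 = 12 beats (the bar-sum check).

1) 0.0ms=0b +500.0ms=1/2b
2) 500.0ms=1/2b +500.0ms=1/2b
3) 1000.0ms=1b +500.0ms=1/2b
4) 1500.0ms=3/2b +500.0ms=1/2b
5) 2000.0ms=2b +500.0ms=1/2b
6) 2500.0ms=5/2b +500.0ms=1/2b
7) 3000.0ms=3b +600.0ms=3/5b
8) 3600.0ms=18/5b +600.0ms=3/5b
9) 4200.0ms=21/5b +600.0ms=3/5b
10) 4800.0ms=24/5b +600.0ms=3/5b
11) 5400.0ms=27/5b +600.0ms=3/5b
12) 6000.0ms=6b +428.571ms=3/7b
13) 6428.571ms=45/7b +428.571ms=3/7b
14) 6857.143ms=48/7b +428.571ms=3/7b
15) 7285.714ms=51/7b +428.571ms=3/7b
16) 7714.286ms=54/7b +428.571ms=3/7b
17) 8142.857ms=57/7b +428.571ms=3/7b
18) 8571.429ms=60/7b +428.571ms=3/7b
19) 9000.0ms=9b +428.571ms=3/7b
20) 9428.571ms=66/7b +428.571ms=3/7b
21) 9857.143ms=69/7b +428.571ms=3/7b
22) 10285.714ms=72/7b +428.571ms=3/7b
23) 10714.286ms=75/7b +428.571ms=3/7b
24) 11142.857ms=78/7b +428.571ms=3/7b
25) 11571.429ms=81/7b +428.571ms=3/7b
Σ=12b of 12 (60bpm 3/4) — PASS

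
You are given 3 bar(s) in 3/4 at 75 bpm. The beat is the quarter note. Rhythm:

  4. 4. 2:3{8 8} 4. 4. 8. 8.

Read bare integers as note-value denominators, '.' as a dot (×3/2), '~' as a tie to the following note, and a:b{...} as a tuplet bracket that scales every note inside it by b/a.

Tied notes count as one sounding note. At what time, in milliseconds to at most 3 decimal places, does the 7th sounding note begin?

note 7 onset = 15/2b = 6000.0ms

1. 0.0ms @ 0 + 1200.0ms (3/2)
2. 1200.0ms @ 3/2 + 1200.0ms (3/2)
3. 2400.0ms @ 3 + 600.0ms (3/4)
4. 3000.0ms @ 15/4 + 600.0ms (3/4)
5. 3600.0ms @ 9/2 + 1200.0ms (3/2)
6. 4800.0ms @ 6 + 1200.0ms (3/2)
7. 6000.0ms @ 15/2 + 600.0ms (3/4)
8. 6600.0ms @ 33/4 + 600.0ms (3/4)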